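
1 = 1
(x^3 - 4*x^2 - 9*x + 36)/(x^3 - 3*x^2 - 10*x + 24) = (x - 3)/(x - 2)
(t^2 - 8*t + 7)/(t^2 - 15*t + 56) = (t - 1)/(t - 8)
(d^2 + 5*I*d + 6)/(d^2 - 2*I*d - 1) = (d + 6*I)/(d - I)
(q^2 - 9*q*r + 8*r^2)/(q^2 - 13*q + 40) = (q^2 - 9*q*r + 8*r^2)/(q^2 - 13*q + 40)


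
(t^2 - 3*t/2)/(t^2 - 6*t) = (t - 3/2)/(t - 6)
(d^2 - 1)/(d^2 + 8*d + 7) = (d - 1)/(d + 7)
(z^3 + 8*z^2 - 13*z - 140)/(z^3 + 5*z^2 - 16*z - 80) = (z + 7)/(z + 4)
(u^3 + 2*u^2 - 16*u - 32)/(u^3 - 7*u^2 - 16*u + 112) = (u + 2)/(u - 7)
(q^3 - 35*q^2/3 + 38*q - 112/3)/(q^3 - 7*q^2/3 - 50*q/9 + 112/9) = 3*(q - 7)/(3*q + 7)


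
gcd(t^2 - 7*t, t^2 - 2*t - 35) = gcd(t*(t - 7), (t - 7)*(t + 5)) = t - 7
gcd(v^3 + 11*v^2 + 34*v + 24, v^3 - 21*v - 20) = v^2 + 5*v + 4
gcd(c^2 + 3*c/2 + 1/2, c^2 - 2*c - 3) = c + 1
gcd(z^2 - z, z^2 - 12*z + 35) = 1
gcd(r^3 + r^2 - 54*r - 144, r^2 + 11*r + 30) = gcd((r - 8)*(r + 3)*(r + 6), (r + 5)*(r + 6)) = r + 6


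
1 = 1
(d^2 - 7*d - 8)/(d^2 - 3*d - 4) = (d - 8)/(d - 4)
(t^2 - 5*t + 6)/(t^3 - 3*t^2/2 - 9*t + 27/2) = 2*(t - 2)/(2*t^2 + 3*t - 9)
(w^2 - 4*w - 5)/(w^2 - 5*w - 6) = (w - 5)/(w - 6)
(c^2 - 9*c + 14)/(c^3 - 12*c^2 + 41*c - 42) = 1/(c - 3)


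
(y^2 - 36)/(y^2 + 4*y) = (y^2 - 36)/(y*(y + 4))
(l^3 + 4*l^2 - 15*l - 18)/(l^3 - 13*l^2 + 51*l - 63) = (l^2 + 7*l + 6)/(l^2 - 10*l + 21)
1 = 1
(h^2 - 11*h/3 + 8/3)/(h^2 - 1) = (h - 8/3)/(h + 1)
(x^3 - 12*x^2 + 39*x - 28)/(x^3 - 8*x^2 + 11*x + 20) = (x^2 - 8*x + 7)/(x^2 - 4*x - 5)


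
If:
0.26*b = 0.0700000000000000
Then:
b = 0.27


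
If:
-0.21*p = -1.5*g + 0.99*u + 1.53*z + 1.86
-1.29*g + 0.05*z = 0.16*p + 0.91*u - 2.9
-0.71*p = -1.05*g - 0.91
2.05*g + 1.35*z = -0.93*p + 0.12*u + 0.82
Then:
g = 0.71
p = 2.33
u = 1.67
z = -1.92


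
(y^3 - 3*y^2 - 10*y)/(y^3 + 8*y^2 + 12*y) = (y - 5)/(y + 6)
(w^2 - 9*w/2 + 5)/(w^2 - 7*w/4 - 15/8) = 4*(w - 2)/(4*w + 3)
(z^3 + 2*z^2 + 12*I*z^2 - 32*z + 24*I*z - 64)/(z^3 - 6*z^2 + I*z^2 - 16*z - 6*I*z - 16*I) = (z^2 + 12*I*z - 32)/(z^2 + z*(-8 + I) - 8*I)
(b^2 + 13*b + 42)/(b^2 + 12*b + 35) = (b + 6)/(b + 5)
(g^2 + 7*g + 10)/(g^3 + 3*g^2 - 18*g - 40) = 1/(g - 4)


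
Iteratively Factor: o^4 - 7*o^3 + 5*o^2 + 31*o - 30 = (o + 2)*(o^3 - 9*o^2 + 23*o - 15) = (o - 3)*(o + 2)*(o^2 - 6*o + 5) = (o - 3)*(o - 1)*(o + 2)*(o - 5)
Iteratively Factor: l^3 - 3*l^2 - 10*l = (l - 5)*(l^2 + 2*l) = (l - 5)*(l + 2)*(l)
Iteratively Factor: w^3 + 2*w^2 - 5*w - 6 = (w + 1)*(w^2 + w - 6) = (w - 2)*(w + 1)*(w + 3)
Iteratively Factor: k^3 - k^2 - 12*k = (k + 3)*(k^2 - 4*k) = k*(k + 3)*(k - 4)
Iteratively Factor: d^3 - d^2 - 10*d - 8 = (d - 4)*(d^2 + 3*d + 2) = (d - 4)*(d + 1)*(d + 2)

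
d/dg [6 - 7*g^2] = -14*g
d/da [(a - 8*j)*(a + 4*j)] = 2*a - 4*j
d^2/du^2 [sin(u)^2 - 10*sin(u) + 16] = 10*sin(u) + 2*cos(2*u)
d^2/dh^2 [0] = 0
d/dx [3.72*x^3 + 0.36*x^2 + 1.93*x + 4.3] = 11.16*x^2 + 0.72*x + 1.93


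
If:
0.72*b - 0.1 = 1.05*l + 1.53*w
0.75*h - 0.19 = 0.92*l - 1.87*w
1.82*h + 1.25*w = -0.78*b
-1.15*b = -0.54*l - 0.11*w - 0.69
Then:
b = 0.60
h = -0.43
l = -0.05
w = 0.25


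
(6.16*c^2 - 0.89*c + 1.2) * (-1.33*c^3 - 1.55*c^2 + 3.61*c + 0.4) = -8.1928*c^5 - 8.3643*c^4 + 22.0211*c^3 - 2.6089*c^2 + 3.976*c + 0.48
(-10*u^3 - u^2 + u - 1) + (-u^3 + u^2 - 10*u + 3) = -11*u^3 - 9*u + 2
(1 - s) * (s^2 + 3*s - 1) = -s^3 - 2*s^2 + 4*s - 1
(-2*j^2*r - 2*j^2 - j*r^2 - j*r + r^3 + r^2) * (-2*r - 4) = 4*j^2*r^2 + 12*j^2*r + 8*j^2 + 2*j*r^3 + 6*j*r^2 + 4*j*r - 2*r^4 - 6*r^3 - 4*r^2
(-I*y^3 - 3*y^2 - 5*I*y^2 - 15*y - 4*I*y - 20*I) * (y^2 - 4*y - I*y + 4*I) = -I*y^5 - 4*y^4 - I*y^4 - 4*y^3 + 19*I*y^3 + 76*y^2 - I*y^2 - 4*y + 20*I*y + 80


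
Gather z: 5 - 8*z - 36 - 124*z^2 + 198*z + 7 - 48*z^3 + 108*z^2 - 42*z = -48*z^3 - 16*z^2 + 148*z - 24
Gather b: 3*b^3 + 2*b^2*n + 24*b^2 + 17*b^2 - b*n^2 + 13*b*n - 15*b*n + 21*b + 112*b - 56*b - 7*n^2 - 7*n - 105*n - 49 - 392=3*b^3 + b^2*(2*n + 41) + b*(-n^2 - 2*n + 77) - 7*n^2 - 112*n - 441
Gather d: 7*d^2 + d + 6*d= 7*d^2 + 7*d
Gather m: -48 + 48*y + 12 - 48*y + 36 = 0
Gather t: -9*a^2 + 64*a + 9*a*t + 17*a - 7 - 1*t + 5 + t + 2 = -9*a^2 + 9*a*t + 81*a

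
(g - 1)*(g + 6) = g^2 + 5*g - 6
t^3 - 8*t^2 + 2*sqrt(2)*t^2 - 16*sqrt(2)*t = t*(t - 8)*(t + 2*sqrt(2))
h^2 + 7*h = h*(h + 7)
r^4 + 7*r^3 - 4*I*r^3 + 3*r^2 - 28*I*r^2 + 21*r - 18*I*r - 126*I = (r + 7)*(r - 3*I)^2*(r + 2*I)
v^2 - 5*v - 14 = (v - 7)*(v + 2)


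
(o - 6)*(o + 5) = o^2 - o - 30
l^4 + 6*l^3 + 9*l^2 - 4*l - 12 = (l - 1)*(l + 2)^2*(l + 3)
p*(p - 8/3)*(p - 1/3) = p^3 - 3*p^2 + 8*p/9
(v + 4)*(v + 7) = v^2 + 11*v + 28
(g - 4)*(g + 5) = g^2 + g - 20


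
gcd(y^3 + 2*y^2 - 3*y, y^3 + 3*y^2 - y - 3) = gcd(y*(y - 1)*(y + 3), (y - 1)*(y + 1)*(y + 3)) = y^2 + 2*y - 3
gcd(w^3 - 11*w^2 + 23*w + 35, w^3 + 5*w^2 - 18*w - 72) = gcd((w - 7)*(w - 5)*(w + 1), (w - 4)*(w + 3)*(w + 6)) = 1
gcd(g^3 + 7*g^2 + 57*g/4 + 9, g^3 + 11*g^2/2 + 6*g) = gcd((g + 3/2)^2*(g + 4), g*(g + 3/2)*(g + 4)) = g^2 + 11*g/2 + 6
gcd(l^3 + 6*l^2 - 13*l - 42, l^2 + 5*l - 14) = l + 7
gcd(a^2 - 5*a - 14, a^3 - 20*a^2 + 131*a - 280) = a - 7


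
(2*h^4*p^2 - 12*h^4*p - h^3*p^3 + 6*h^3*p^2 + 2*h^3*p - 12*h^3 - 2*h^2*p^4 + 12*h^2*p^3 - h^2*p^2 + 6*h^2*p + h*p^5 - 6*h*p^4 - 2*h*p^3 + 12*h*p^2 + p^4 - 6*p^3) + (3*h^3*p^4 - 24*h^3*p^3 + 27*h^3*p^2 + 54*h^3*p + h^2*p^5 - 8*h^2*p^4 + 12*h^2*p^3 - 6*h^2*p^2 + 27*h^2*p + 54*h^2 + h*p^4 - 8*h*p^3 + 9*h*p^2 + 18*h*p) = 2*h^4*p^2 - 12*h^4*p + 3*h^3*p^4 - 25*h^3*p^3 + 33*h^3*p^2 + 56*h^3*p - 12*h^3 + h^2*p^5 - 10*h^2*p^4 + 24*h^2*p^3 - 7*h^2*p^2 + 33*h^2*p + 54*h^2 + h*p^5 - 5*h*p^4 - 10*h*p^3 + 21*h*p^2 + 18*h*p + p^4 - 6*p^3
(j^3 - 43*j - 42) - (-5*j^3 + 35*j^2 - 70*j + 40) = 6*j^3 - 35*j^2 + 27*j - 82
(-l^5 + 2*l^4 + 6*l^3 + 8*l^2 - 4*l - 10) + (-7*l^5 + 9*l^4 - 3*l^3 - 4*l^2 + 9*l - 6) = -8*l^5 + 11*l^4 + 3*l^3 + 4*l^2 + 5*l - 16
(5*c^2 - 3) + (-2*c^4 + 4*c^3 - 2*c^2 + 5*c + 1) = -2*c^4 + 4*c^3 + 3*c^2 + 5*c - 2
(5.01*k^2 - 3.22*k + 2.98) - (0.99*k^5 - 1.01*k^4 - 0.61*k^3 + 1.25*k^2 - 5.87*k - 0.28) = -0.99*k^5 + 1.01*k^4 + 0.61*k^3 + 3.76*k^2 + 2.65*k + 3.26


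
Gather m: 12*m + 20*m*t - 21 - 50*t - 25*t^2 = m*(20*t + 12) - 25*t^2 - 50*t - 21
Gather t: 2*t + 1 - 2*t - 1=0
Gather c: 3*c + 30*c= 33*c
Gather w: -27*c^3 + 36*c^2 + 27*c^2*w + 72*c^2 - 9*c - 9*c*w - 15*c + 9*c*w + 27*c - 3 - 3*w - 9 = -27*c^3 + 108*c^2 + 3*c + w*(27*c^2 - 3) - 12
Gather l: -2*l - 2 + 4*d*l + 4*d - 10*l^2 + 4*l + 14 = 4*d - 10*l^2 + l*(4*d + 2) + 12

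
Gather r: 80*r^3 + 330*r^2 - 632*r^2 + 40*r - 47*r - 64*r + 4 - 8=80*r^3 - 302*r^2 - 71*r - 4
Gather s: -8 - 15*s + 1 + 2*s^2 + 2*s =2*s^2 - 13*s - 7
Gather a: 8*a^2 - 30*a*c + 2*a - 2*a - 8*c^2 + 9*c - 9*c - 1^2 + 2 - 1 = 8*a^2 - 30*a*c - 8*c^2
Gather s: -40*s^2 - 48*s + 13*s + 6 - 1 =-40*s^2 - 35*s + 5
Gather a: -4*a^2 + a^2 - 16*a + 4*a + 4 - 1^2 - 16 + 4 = -3*a^2 - 12*a - 9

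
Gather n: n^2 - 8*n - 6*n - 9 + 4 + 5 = n^2 - 14*n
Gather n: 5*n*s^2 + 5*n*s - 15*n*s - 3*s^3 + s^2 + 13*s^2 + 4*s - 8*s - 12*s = n*(5*s^2 - 10*s) - 3*s^3 + 14*s^2 - 16*s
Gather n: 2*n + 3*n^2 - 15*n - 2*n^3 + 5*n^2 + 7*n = -2*n^3 + 8*n^2 - 6*n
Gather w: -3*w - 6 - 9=-3*w - 15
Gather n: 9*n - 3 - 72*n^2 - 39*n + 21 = -72*n^2 - 30*n + 18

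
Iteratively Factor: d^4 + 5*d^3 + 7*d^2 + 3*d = (d + 3)*(d^3 + 2*d^2 + d) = (d + 1)*(d + 3)*(d^2 + d) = d*(d + 1)*(d + 3)*(d + 1)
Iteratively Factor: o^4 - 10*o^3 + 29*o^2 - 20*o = (o - 5)*(o^3 - 5*o^2 + 4*o) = o*(o - 5)*(o^2 - 5*o + 4) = o*(o - 5)*(o - 1)*(o - 4)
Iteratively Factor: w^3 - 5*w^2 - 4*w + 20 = (w + 2)*(w^2 - 7*w + 10) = (w - 5)*(w + 2)*(w - 2)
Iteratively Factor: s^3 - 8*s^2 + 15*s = (s - 5)*(s^2 - 3*s) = (s - 5)*(s - 3)*(s)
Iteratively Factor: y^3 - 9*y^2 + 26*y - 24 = (y - 3)*(y^2 - 6*y + 8) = (y - 4)*(y - 3)*(y - 2)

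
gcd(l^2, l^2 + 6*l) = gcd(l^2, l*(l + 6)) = l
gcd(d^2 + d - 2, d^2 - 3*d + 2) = d - 1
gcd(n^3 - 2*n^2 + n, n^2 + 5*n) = n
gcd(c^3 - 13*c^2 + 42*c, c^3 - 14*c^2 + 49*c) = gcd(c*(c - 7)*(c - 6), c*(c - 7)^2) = c^2 - 7*c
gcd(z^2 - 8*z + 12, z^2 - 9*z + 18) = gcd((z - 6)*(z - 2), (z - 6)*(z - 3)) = z - 6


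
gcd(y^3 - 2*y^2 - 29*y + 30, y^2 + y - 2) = y - 1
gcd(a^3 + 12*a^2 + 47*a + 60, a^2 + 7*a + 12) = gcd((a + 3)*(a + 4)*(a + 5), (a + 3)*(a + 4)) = a^2 + 7*a + 12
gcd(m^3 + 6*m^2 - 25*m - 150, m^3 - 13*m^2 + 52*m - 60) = m - 5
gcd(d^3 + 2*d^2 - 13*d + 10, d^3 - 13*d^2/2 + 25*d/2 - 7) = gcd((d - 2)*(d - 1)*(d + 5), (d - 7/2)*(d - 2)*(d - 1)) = d^2 - 3*d + 2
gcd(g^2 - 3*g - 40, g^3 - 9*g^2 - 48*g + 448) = g - 8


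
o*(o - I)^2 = o^3 - 2*I*o^2 - o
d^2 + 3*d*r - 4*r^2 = (d - r)*(d + 4*r)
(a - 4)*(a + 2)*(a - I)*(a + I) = a^4 - 2*a^3 - 7*a^2 - 2*a - 8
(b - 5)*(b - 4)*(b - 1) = b^3 - 10*b^2 + 29*b - 20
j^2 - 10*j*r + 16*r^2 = (j - 8*r)*(j - 2*r)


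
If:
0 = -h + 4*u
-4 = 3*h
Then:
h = -4/3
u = -1/3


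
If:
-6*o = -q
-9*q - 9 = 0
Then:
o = -1/6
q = -1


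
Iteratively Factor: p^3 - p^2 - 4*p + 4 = (p - 1)*(p^2 - 4) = (p - 2)*(p - 1)*(p + 2)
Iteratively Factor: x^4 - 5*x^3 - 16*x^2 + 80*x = (x)*(x^3 - 5*x^2 - 16*x + 80) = x*(x - 4)*(x^2 - x - 20) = x*(x - 5)*(x - 4)*(x + 4)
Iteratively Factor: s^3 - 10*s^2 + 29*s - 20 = (s - 1)*(s^2 - 9*s + 20) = (s - 5)*(s - 1)*(s - 4)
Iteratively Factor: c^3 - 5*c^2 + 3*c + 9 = (c + 1)*(c^2 - 6*c + 9) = (c - 3)*(c + 1)*(c - 3)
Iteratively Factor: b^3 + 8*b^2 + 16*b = (b)*(b^2 + 8*b + 16) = b*(b + 4)*(b + 4)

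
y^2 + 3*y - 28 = (y - 4)*(y + 7)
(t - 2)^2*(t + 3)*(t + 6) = t^4 + 5*t^3 - 14*t^2 - 36*t + 72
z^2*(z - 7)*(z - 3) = z^4 - 10*z^3 + 21*z^2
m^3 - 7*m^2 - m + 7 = (m - 7)*(m - 1)*(m + 1)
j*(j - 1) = j^2 - j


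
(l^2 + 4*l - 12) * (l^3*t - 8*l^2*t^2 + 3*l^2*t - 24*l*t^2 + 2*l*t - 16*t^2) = l^5*t - 8*l^4*t^2 + 7*l^4*t - 56*l^3*t^2 + 2*l^3*t - 16*l^2*t^2 - 28*l^2*t + 224*l*t^2 - 24*l*t + 192*t^2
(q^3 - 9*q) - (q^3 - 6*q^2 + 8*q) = 6*q^2 - 17*q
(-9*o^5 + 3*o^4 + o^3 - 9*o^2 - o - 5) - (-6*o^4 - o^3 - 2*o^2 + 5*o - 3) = -9*o^5 + 9*o^4 + 2*o^3 - 7*o^2 - 6*o - 2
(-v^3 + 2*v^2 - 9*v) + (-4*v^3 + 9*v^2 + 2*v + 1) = -5*v^3 + 11*v^2 - 7*v + 1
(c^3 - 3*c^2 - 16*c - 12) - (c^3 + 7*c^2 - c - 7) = -10*c^2 - 15*c - 5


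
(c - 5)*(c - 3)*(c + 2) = c^3 - 6*c^2 - c + 30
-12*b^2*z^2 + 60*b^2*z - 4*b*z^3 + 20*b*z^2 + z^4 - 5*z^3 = z*(-6*b + z)*(2*b + z)*(z - 5)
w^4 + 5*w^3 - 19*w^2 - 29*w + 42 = (w - 3)*(w - 1)*(w + 2)*(w + 7)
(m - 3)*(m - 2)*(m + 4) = m^3 - m^2 - 14*m + 24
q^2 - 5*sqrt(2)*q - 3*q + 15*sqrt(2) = (q - 3)*(q - 5*sqrt(2))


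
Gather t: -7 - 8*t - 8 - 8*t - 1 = -16*t - 16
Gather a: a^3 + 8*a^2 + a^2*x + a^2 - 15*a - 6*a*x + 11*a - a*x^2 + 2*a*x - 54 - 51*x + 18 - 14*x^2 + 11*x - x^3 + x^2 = a^3 + a^2*(x + 9) + a*(-x^2 - 4*x - 4) - x^3 - 13*x^2 - 40*x - 36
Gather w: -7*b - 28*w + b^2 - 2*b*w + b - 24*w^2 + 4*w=b^2 - 6*b - 24*w^2 + w*(-2*b - 24)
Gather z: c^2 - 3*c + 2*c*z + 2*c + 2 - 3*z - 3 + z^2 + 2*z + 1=c^2 - c + z^2 + z*(2*c - 1)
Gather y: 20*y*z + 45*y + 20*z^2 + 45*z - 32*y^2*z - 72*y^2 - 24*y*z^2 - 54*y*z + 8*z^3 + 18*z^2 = y^2*(-32*z - 72) + y*(-24*z^2 - 34*z + 45) + 8*z^3 + 38*z^2 + 45*z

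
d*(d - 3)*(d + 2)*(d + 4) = d^4 + 3*d^3 - 10*d^2 - 24*d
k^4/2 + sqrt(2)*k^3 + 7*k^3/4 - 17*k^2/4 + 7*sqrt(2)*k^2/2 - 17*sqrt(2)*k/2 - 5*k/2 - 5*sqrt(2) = (k/2 + sqrt(2))*(k - 2)*(k + 1/2)*(k + 5)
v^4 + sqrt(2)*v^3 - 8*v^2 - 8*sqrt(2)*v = v*(v - 2*sqrt(2))*(v + sqrt(2))*(v + 2*sqrt(2))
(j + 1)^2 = j^2 + 2*j + 1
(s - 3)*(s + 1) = s^2 - 2*s - 3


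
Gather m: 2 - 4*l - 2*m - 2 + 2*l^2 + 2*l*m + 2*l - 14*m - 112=2*l^2 - 2*l + m*(2*l - 16) - 112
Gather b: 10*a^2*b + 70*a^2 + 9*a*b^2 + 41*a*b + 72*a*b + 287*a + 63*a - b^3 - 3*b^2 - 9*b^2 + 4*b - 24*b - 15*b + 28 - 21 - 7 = 70*a^2 + 350*a - b^3 + b^2*(9*a - 12) + b*(10*a^2 + 113*a - 35)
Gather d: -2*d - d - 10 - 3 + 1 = -3*d - 12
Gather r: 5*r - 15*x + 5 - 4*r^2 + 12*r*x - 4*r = -4*r^2 + r*(12*x + 1) - 15*x + 5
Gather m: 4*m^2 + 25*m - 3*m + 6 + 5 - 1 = 4*m^2 + 22*m + 10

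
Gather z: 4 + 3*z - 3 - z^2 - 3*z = 1 - z^2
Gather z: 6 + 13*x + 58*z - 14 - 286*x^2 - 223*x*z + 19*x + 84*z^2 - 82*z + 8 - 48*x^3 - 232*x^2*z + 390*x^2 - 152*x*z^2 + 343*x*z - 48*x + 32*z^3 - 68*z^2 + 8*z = -48*x^3 + 104*x^2 - 16*x + 32*z^3 + z^2*(16 - 152*x) + z*(-232*x^2 + 120*x - 16)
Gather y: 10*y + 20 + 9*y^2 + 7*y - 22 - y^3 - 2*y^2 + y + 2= -y^3 + 7*y^2 + 18*y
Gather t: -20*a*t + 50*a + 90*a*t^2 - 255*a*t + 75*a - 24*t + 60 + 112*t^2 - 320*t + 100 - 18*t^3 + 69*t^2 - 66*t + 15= 125*a - 18*t^3 + t^2*(90*a + 181) + t*(-275*a - 410) + 175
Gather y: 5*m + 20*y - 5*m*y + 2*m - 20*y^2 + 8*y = 7*m - 20*y^2 + y*(28 - 5*m)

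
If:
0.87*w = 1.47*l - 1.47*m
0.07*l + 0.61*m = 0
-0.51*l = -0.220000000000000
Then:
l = 0.43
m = -0.05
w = 0.81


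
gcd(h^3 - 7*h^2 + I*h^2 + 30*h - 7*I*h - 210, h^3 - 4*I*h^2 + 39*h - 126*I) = h + 6*I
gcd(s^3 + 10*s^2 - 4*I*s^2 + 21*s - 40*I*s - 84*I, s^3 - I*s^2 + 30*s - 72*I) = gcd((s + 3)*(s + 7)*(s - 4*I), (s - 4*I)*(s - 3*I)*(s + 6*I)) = s - 4*I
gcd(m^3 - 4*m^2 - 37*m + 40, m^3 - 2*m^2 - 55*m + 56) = m^2 - 9*m + 8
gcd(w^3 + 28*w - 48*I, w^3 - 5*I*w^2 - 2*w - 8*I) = w^2 - 6*I*w - 8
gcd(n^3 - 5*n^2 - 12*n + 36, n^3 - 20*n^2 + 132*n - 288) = n - 6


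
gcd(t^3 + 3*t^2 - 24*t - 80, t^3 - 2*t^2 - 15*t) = t - 5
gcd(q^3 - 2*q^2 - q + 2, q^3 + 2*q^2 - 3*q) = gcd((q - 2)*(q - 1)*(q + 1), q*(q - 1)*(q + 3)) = q - 1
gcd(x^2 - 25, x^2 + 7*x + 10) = x + 5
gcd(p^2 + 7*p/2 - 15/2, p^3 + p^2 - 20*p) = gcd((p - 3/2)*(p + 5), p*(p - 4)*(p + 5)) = p + 5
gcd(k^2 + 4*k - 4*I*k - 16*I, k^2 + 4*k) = k + 4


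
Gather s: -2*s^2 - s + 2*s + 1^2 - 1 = -2*s^2 + s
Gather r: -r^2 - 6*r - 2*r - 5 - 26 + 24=-r^2 - 8*r - 7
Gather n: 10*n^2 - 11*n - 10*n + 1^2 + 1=10*n^2 - 21*n + 2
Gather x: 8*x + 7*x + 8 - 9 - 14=15*x - 15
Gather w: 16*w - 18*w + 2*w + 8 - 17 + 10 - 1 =0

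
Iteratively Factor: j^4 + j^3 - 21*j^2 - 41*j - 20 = (j - 5)*(j^3 + 6*j^2 + 9*j + 4) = (j - 5)*(j + 1)*(j^2 + 5*j + 4) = (j - 5)*(j + 1)^2*(j + 4)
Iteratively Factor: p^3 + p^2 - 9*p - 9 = (p - 3)*(p^2 + 4*p + 3) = (p - 3)*(p + 3)*(p + 1)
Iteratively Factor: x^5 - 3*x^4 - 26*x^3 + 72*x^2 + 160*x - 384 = (x + 4)*(x^4 - 7*x^3 + 2*x^2 + 64*x - 96) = (x - 4)*(x + 4)*(x^3 - 3*x^2 - 10*x + 24) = (x - 4)^2*(x + 4)*(x^2 + x - 6) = (x - 4)^2*(x - 2)*(x + 4)*(x + 3)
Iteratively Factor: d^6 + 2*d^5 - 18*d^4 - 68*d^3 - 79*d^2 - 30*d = (d + 1)*(d^5 + d^4 - 19*d^3 - 49*d^2 - 30*d) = (d + 1)*(d + 3)*(d^4 - 2*d^3 - 13*d^2 - 10*d) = d*(d + 1)*(d + 3)*(d^3 - 2*d^2 - 13*d - 10) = d*(d + 1)*(d + 2)*(d + 3)*(d^2 - 4*d - 5) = d*(d - 5)*(d + 1)*(d + 2)*(d + 3)*(d + 1)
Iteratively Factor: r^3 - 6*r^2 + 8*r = (r - 4)*(r^2 - 2*r) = (r - 4)*(r - 2)*(r)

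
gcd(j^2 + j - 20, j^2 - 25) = j + 5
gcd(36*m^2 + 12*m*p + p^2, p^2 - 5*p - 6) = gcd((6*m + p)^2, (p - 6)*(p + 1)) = 1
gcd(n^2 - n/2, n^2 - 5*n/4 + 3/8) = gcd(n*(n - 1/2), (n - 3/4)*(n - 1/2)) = n - 1/2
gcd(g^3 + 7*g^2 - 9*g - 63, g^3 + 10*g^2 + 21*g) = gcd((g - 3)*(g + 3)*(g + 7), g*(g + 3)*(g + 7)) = g^2 + 10*g + 21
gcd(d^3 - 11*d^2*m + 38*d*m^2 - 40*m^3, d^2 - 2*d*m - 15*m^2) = d - 5*m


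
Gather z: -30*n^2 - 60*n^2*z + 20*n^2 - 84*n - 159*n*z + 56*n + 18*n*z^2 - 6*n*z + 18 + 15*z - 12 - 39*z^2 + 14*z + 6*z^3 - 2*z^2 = -10*n^2 - 28*n + 6*z^3 + z^2*(18*n - 41) + z*(-60*n^2 - 165*n + 29) + 6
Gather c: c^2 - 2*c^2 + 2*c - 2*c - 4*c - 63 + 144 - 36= -c^2 - 4*c + 45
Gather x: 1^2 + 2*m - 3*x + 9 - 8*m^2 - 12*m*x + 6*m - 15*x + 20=-8*m^2 + 8*m + x*(-12*m - 18) + 30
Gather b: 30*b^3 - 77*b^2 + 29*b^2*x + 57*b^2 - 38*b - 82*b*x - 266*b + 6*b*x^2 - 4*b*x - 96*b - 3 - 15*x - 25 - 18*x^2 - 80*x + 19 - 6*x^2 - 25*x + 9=30*b^3 + b^2*(29*x - 20) + b*(6*x^2 - 86*x - 400) - 24*x^2 - 120*x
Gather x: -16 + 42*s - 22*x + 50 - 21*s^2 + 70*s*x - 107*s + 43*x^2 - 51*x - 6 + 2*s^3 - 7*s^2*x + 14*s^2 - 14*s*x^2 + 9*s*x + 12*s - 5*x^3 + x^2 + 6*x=2*s^3 - 7*s^2 - 53*s - 5*x^3 + x^2*(44 - 14*s) + x*(-7*s^2 + 79*s - 67) + 28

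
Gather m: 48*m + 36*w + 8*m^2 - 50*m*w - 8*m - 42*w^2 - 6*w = 8*m^2 + m*(40 - 50*w) - 42*w^2 + 30*w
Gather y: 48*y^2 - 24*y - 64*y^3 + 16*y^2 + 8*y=-64*y^3 + 64*y^2 - 16*y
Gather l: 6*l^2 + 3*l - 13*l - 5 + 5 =6*l^2 - 10*l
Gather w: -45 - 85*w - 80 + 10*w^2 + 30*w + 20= 10*w^2 - 55*w - 105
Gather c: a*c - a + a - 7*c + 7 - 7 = c*(a - 7)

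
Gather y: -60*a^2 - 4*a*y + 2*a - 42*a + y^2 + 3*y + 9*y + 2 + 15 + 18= -60*a^2 - 40*a + y^2 + y*(12 - 4*a) + 35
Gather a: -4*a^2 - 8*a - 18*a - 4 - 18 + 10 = -4*a^2 - 26*a - 12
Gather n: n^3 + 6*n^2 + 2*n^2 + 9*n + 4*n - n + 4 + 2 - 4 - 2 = n^3 + 8*n^2 + 12*n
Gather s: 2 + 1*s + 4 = s + 6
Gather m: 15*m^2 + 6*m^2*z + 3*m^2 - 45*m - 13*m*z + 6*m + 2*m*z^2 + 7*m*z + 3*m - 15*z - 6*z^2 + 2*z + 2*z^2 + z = m^2*(6*z + 18) + m*(2*z^2 - 6*z - 36) - 4*z^2 - 12*z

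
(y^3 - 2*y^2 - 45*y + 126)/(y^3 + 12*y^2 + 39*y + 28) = (y^2 - 9*y + 18)/(y^2 + 5*y + 4)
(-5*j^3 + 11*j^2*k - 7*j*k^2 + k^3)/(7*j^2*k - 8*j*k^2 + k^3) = (-5*j^2 + 6*j*k - k^2)/(k*(7*j - k))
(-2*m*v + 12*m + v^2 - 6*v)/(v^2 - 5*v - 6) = (-2*m + v)/(v + 1)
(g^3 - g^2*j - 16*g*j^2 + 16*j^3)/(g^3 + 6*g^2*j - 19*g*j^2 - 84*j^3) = (g^2 + 3*g*j - 4*j^2)/(g^2 + 10*g*j + 21*j^2)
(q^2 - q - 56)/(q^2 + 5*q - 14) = (q - 8)/(q - 2)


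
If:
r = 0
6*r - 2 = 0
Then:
No Solution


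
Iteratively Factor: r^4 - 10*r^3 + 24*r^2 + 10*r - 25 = (r - 5)*(r^3 - 5*r^2 - r + 5) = (r - 5)*(r - 1)*(r^2 - 4*r - 5) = (r - 5)^2*(r - 1)*(r + 1)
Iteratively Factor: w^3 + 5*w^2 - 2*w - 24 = (w - 2)*(w^2 + 7*w + 12) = (w - 2)*(w + 4)*(w + 3)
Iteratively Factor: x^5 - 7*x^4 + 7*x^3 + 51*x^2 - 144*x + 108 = (x + 3)*(x^4 - 10*x^3 + 37*x^2 - 60*x + 36) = (x - 3)*(x + 3)*(x^3 - 7*x^2 + 16*x - 12) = (x - 3)^2*(x + 3)*(x^2 - 4*x + 4) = (x - 3)^2*(x - 2)*(x + 3)*(x - 2)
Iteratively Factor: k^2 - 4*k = (k)*(k - 4)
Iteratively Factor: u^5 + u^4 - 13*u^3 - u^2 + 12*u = (u - 1)*(u^4 + 2*u^3 - 11*u^2 - 12*u) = (u - 1)*(u + 1)*(u^3 + u^2 - 12*u) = (u - 1)*(u + 1)*(u + 4)*(u^2 - 3*u) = (u - 3)*(u - 1)*(u + 1)*(u + 4)*(u)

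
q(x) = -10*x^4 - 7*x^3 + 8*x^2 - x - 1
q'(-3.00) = 842.00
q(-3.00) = -547.00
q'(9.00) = -30718.00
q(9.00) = -70075.00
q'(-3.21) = 1054.30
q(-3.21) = -745.57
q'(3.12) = -1370.36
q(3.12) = -1086.43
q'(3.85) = -2533.34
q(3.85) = -2482.80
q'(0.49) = -2.91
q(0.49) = -0.97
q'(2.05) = -401.06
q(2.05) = -206.35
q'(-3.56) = 1480.62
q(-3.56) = -1186.43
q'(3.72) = -2291.24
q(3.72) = -2169.38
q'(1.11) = -63.82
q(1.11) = -17.01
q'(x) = -40*x^3 - 21*x^2 + 16*x - 1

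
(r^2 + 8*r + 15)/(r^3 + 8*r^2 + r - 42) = (r + 5)/(r^2 + 5*r - 14)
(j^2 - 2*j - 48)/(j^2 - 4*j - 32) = (j + 6)/(j + 4)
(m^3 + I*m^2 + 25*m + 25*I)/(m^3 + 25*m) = (m + I)/m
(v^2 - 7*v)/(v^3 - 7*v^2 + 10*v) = (v - 7)/(v^2 - 7*v + 10)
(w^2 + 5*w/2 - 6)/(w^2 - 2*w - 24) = (w - 3/2)/(w - 6)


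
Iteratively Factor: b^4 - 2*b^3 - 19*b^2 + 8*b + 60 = (b - 5)*(b^3 + 3*b^2 - 4*b - 12) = (b - 5)*(b + 2)*(b^2 + b - 6) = (b - 5)*(b + 2)*(b + 3)*(b - 2)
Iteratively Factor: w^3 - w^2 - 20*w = (w - 5)*(w^2 + 4*w) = w*(w - 5)*(w + 4)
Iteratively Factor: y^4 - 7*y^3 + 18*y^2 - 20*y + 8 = (y - 2)*(y^3 - 5*y^2 + 8*y - 4) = (y - 2)*(y - 1)*(y^2 - 4*y + 4) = (y - 2)^2*(y - 1)*(y - 2)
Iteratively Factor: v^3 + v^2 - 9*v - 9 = (v - 3)*(v^2 + 4*v + 3) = (v - 3)*(v + 1)*(v + 3)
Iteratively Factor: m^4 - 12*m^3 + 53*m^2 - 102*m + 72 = (m - 3)*(m^3 - 9*m^2 + 26*m - 24) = (m - 3)^2*(m^2 - 6*m + 8) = (m - 3)^2*(m - 2)*(m - 4)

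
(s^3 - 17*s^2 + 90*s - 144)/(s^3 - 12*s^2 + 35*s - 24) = (s - 6)/(s - 1)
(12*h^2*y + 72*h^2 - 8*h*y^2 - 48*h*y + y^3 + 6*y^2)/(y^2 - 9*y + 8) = (12*h^2*y + 72*h^2 - 8*h*y^2 - 48*h*y + y^3 + 6*y^2)/(y^2 - 9*y + 8)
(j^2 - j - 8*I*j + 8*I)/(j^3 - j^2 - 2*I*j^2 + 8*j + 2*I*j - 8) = (j - 8*I)/(j^2 - 2*I*j + 8)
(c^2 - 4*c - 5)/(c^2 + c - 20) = (c^2 - 4*c - 5)/(c^2 + c - 20)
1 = 1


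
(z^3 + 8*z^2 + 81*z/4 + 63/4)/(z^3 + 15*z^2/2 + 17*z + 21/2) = (z + 3/2)/(z + 1)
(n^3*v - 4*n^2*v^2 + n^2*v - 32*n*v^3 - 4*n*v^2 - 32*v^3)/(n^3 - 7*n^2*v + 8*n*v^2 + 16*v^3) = v*(n^3 - 4*n^2*v + n^2 - 32*n*v^2 - 4*n*v - 32*v^2)/(n^3 - 7*n^2*v + 8*n*v^2 + 16*v^3)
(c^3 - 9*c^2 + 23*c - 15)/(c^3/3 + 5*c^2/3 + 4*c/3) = 3*(c^3 - 9*c^2 + 23*c - 15)/(c*(c^2 + 5*c + 4))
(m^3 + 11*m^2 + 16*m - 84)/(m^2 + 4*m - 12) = m + 7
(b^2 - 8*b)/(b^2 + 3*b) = (b - 8)/(b + 3)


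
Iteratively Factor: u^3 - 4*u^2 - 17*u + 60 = (u - 3)*(u^2 - u - 20) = (u - 5)*(u - 3)*(u + 4)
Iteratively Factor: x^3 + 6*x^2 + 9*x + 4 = (x + 4)*(x^2 + 2*x + 1) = (x + 1)*(x + 4)*(x + 1)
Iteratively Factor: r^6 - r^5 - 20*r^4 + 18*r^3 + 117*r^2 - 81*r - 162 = (r - 2)*(r^5 + r^4 - 18*r^3 - 18*r^2 + 81*r + 81) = (r - 2)*(r + 1)*(r^4 - 18*r^2 + 81) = (r - 2)*(r + 1)*(r + 3)*(r^3 - 3*r^2 - 9*r + 27) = (r - 3)*(r - 2)*(r + 1)*(r + 3)*(r^2 - 9) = (r - 3)*(r - 2)*(r + 1)*(r + 3)^2*(r - 3)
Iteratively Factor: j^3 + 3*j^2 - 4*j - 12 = (j + 2)*(j^2 + j - 6) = (j - 2)*(j + 2)*(j + 3)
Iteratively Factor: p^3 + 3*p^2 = (p)*(p^2 + 3*p) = p^2*(p + 3)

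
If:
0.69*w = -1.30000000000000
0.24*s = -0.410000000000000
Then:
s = -1.71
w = -1.88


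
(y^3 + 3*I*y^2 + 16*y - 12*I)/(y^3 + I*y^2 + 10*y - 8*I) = (y + 6*I)/(y + 4*I)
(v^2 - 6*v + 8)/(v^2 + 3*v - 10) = (v - 4)/(v + 5)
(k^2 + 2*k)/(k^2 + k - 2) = k/(k - 1)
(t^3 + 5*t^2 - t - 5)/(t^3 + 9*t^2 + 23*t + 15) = (t - 1)/(t + 3)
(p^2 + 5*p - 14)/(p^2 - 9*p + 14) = (p + 7)/(p - 7)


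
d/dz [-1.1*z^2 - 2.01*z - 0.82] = -2.2*z - 2.01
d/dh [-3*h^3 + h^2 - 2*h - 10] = -9*h^2 + 2*h - 2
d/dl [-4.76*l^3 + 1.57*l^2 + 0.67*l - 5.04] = -14.28*l^2 + 3.14*l + 0.67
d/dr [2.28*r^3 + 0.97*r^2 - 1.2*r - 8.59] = 6.84*r^2 + 1.94*r - 1.2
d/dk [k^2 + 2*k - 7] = 2*k + 2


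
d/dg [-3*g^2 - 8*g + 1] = -6*g - 8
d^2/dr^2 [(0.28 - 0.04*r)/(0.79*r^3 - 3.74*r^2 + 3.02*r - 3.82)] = (-0.149784*r^5 + 2.80608*r^4 - 14.164752*r^3 + 26.058768*r^2 - 10.476528*r - 3.816096)/(0.493039*r^9 - 7.002402*r^8 + 38.804958*r^7 - 113.003162*r^6 + 216.062436*r^5 - 317.31132*r^4 + 321.004412*r^3 - 268.246512*r^2 + 132.207144*r - 55.742968)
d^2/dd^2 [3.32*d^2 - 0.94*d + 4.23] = 6.64000000000000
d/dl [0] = 0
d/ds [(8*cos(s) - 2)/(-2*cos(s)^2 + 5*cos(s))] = 2*(-8*sin(s) - 5*sin(s)/cos(s)^2 + 4*tan(s))/(2*cos(s) - 5)^2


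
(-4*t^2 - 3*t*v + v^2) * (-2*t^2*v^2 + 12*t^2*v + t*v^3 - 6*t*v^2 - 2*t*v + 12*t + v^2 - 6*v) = 8*t^4*v^2 - 48*t^4*v + 2*t^3*v^3 - 12*t^3*v^2 + 8*t^3*v - 48*t^3 - 5*t^2*v^4 + 30*t^2*v^3 + 2*t^2*v^2 - 12*t^2*v + t*v^5 - 6*t*v^4 - 5*t*v^3 + 30*t*v^2 + v^4 - 6*v^3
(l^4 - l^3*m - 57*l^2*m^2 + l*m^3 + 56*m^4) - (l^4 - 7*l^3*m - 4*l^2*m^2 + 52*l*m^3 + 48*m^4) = 6*l^3*m - 53*l^2*m^2 - 51*l*m^3 + 8*m^4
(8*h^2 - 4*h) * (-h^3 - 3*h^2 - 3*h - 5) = -8*h^5 - 20*h^4 - 12*h^3 - 28*h^2 + 20*h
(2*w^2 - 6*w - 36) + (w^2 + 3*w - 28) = 3*w^2 - 3*w - 64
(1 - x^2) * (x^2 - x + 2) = -x^4 + x^3 - x^2 - x + 2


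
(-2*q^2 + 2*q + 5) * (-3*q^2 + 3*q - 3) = 6*q^4 - 12*q^3 - 3*q^2 + 9*q - 15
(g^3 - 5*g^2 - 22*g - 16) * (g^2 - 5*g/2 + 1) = g^5 - 15*g^4/2 - 17*g^3/2 + 34*g^2 + 18*g - 16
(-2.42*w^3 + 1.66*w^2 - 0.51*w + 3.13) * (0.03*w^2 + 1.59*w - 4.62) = -0.0726*w^5 - 3.798*w^4 + 13.8045*w^3 - 8.3862*w^2 + 7.3329*w - 14.4606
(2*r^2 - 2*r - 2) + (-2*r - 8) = 2*r^2 - 4*r - 10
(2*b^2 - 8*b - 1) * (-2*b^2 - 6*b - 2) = -4*b^4 + 4*b^3 + 46*b^2 + 22*b + 2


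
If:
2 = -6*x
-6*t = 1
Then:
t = -1/6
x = -1/3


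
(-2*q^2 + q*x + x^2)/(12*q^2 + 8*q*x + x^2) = (-q + x)/(6*q + x)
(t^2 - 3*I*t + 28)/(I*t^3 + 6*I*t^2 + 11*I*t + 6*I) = I*(-t^2 + 3*I*t - 28)/(t^3 + 6*t^2 + 11*t + 6)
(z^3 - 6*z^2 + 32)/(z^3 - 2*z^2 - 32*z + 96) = (z + 2)/(z + 6)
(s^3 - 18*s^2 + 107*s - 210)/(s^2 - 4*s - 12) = (s^2 - 12*s + 35)/(s + 2)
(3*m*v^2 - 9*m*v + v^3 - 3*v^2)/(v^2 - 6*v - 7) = v*(-3*m*v + 9*m - v^2 + 3*v)/(-v^2 + 6*v + 7)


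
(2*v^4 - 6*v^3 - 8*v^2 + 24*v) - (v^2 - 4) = 2*v^4 - 6*v^3 - 9*v^2 + 24*v + 4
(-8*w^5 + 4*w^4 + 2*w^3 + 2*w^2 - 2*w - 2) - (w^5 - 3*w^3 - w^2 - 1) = -9*w^5 + 4*w^4 + 5*w^3 + 3*w^2 - 2*w - 1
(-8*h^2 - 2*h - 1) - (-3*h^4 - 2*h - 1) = 3*h^4 - 8*h^2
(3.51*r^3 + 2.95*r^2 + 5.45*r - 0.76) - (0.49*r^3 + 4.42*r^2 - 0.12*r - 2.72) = 3.02*r^3 - 1.47*r^2 + 5.57*r + 1.96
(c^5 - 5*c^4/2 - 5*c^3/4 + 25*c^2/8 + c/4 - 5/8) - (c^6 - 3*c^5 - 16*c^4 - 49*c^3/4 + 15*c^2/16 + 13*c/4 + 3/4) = -c^6 + 4*c^5 + 27*c^4/2 + 11*c^3 + 35*c^2/16 - 3*c - 11/8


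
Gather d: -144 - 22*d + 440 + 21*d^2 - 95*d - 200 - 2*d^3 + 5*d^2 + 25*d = -2*d^3 + 26*d^2 - 92*d + 96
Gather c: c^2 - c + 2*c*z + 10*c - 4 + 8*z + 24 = c^2 + c*(2*z + 9) + 8*z + 20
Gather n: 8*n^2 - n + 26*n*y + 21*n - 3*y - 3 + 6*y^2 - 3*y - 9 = 8*n^2 + n*(26*y + 20) + 6*y^2 - 6*y - 12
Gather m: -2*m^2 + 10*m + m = -2*m^2 + 11*m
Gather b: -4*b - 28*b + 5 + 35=40 - 32*b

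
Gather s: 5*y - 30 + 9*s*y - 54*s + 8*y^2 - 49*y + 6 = s*(9*y - 54) + 8*y^2 - 44*y - 24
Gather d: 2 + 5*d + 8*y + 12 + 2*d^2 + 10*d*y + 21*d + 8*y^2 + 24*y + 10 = 2*d^2 + d*(10*y + 26) + 8*y^2 + 32*y + 24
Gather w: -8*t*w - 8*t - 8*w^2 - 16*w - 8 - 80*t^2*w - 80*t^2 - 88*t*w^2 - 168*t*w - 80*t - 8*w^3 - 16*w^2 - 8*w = -80*t^2 - 88*t - 8*w^3 + w^2*(-88*t - 24) + w*(-80*t^2 - 176*t - 24) - 8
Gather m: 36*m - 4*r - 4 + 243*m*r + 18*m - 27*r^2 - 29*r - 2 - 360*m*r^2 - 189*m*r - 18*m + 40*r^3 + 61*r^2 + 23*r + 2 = m*(-360*r^2 + 54*r + 36) + 40*r^3 + 34*r^2 - 10*r - 4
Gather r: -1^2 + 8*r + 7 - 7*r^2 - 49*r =-7*r^2 - 41*r + 6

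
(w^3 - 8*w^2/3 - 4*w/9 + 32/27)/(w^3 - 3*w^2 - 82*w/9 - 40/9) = (9*w^2 - 30*w + 16)/(3*(3*w^2 - 11*w - 20))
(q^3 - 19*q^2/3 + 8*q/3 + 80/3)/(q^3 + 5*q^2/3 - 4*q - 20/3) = (q^2 - 8*q + 16)/(q^2 - 4)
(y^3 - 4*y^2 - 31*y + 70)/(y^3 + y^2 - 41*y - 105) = (y - 2)/(y + 3)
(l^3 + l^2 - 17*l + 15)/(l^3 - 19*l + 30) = (l - 1)/(l - 2)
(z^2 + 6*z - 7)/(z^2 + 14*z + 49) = (z - 1)/(z + 7)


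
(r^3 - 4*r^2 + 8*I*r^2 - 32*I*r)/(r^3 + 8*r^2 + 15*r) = (r^2 + r*(-4 + 8*I) - 32*I)/(r^2 + 8*r + 15)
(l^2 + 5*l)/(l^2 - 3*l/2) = 2*(l + 5)/(2*l - 3)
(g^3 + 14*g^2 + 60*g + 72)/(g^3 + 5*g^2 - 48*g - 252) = (g + 2)/(g - 7)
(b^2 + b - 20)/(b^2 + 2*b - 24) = (b + 5)/(b + 6)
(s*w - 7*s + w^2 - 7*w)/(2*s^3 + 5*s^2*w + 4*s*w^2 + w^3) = (w - 7)/(2*s^2 + 3*s*w + w^2)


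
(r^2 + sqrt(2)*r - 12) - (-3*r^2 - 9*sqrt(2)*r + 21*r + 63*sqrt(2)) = 4*r^2 - 21*r + 10*sqrt(2)*r - 63*sqrt(2) - 12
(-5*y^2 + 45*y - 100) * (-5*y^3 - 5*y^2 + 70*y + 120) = 25*y^5 - 200*y^4 - 75*y^3 + 3050*y^2 - 1600*y - 12000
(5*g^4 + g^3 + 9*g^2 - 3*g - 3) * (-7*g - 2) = -35*g^5 - 17*g^4 - 65*g^3 + 3*g^2 + 27*g + 6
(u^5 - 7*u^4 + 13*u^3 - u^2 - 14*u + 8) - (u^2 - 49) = u^5 - 7*u^4 + 13*u^3 - 2*u^2 - 14*u + 57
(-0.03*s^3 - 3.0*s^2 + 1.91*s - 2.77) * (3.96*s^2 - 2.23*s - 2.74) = -0.1188*s^5 - 11.8131*s^4 + 14.3358*s^3 - 7.0085*s^2 + 0.9437*s + 7.5898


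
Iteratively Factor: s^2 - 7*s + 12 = (s - 3)*(s - 4)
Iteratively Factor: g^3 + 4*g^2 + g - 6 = (g + 2)*(g^2 + 2*g - 3) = (g - 1)*(g + 2)*(g + 3)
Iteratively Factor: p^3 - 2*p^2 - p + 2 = (p - 1)*(p^2 - p - 2) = (p - 2)*(p - 1)*(p + 1)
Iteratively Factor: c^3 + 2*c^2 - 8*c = (c)*(c^2 + 2*c - 8) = c*(c + 4)*(c - 2)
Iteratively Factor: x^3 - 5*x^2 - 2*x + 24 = (x - 4)*(x^2 - x - 6) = (x - 4)*(x - 3)*(x + 2)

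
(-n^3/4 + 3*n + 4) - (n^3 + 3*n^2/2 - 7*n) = -5*n^3/4 - 3*n^2/2 + 10*n + 4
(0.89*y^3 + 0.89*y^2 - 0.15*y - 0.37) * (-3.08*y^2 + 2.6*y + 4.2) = -2.7412*y^5 - 0.4272*y^4 + 6.514*y^3 + 4.4876*y^2 - 1.592*y - 1.554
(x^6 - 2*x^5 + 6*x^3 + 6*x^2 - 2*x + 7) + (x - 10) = x^6 - 2*x^5 + 6*x^3 + 6*x^2 - x - 3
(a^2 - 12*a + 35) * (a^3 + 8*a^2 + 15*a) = a^5 - 4*a^4 - 46*a^3 + 100*a^2 + 525*a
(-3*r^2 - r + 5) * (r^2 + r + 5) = -3*r^4 - 4*r^3 - 11*r^2 + 25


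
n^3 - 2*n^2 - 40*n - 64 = (n - 8)*(n + 2)*(n + 4)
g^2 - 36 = (g - 6)*(g + 6)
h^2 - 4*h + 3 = (h - 3)*(h - 1)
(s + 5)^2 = s^2 + 10*s + 25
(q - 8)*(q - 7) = q^2 - 15*q + 56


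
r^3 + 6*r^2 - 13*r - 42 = (r - 3)*(r + 2)*(r + 7)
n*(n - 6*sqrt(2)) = n^2 - 6*sqrt(2)*n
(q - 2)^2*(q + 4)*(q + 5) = q^4 + 5*q^3 - 12*q^2 - 44*q + 80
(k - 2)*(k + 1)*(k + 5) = k^3 + 4*k^2 - 7*k - 10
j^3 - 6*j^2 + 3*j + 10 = (j - 5)*(j - 2)*(j + 1)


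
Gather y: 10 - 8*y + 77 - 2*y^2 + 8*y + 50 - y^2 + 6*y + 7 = -3*y^2 + 6*y + 144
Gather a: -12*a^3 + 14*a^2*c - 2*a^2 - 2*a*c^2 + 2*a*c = -12*a^3 + a^2*(14*c - 2) + a*(-2*c^2 + 2*c)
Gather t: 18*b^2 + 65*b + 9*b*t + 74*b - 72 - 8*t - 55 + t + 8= 18*b^2 + 139*b + t*(9*b - 7) - 119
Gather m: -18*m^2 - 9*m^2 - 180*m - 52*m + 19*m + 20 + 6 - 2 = -27*m^2 - 213*m + 24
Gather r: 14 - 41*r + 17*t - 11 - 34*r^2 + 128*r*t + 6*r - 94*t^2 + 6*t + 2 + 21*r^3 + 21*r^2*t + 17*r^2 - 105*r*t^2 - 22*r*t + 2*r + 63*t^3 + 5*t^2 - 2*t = 21*r^3 + r^2*(21*t - 17) + r*(-105*t^2 + 106*t - 33) + 63*t^3 - 89*t^2 + 21*t + 5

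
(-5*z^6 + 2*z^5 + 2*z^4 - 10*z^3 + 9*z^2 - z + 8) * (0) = 0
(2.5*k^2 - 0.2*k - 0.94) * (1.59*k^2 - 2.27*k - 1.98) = 3.975*k^4 - 5.993*k^3 - 5.9906*k^2 + 2.5298*k + 1.8612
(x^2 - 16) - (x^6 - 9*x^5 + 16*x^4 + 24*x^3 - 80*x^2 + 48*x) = -x^6 + 9*x^5 - 16*x^4 - 24*x^3 + 81*x^2 - 48*x - 16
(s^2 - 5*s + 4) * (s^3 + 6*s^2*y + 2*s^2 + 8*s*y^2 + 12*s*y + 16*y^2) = s^5 + 6*s^4*y - 3*s^4 + 8*s^3*y^2 - 18*s^3*y - 6*s^3 - 24*s^2*y^2 - 36*s^2*y + 8*s^2 - 48*s*y^2 + 48*s*y + 64*y^2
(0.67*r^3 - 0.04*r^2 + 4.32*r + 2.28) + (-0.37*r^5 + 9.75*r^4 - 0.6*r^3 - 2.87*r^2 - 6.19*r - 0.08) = -0.37*r^5 + 9.75*r^4 + 0.0700000000000001*r^3 - 2.91*r^2 - 1.87*r + 2.2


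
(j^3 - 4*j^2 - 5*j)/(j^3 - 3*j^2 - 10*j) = (j + 1)/(j + 2)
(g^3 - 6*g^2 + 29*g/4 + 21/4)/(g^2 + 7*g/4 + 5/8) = 2*(2*g^2 - 13*g + 21)/(4*g + 5)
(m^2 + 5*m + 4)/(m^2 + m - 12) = (m + 1)/(m - 3)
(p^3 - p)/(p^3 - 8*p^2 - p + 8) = p/(p - 8)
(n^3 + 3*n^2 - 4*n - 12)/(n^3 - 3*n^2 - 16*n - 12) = (n^2 + n - 6)/(n^2 - 5*n - 6)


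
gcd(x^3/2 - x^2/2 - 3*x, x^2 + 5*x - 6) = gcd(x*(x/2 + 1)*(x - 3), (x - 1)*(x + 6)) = 1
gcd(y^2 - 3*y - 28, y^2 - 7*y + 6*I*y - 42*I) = y - 7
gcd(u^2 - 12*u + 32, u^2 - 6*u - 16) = u - 8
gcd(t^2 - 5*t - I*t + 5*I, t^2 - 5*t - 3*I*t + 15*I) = t - 5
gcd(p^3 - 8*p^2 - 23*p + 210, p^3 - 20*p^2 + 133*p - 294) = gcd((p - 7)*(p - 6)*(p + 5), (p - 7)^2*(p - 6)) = p^2 - 13*p + 42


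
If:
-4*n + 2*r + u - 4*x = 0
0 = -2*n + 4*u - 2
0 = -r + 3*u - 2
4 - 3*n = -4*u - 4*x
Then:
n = 11/3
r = 5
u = 7/3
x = -7/12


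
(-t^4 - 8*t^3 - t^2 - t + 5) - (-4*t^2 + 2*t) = -t^4 - 8*t^3 + 3*t^2 - 3*t + 5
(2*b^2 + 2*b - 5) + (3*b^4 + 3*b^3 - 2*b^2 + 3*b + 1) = 3*b^4 + 3*b^3 + 5*b - 4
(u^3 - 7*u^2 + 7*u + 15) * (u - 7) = u^4 - 14*u^3 + 56*u^2 - 34*u - 105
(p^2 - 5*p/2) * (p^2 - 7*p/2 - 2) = p^4 - 6*p^3 + 27*p^2/4 + 5*p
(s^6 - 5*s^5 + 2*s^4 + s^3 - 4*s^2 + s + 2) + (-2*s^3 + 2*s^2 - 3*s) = s^6 - 5*s^5 + 2*s^4 - s^3 - 2*s^2 - 2*s + 2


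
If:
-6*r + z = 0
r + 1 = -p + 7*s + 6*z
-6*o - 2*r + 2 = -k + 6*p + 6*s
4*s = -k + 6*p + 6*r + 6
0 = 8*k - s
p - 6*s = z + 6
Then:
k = -504/2353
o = 30986/7059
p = -5832/2353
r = 707/2353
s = -4032/2353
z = 4242/2353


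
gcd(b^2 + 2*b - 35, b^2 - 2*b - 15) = b - 5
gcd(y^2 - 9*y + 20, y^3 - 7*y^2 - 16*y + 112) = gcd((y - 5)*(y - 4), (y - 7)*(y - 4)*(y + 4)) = y - 4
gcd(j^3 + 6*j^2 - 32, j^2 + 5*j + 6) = 1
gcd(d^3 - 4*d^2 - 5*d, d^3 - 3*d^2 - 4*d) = d^2 + d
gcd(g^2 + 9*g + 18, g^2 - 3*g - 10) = 1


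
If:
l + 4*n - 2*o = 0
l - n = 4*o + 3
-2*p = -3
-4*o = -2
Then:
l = 21/5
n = -4/5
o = 1/2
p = 3/2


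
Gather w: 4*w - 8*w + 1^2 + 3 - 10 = -4*w - 6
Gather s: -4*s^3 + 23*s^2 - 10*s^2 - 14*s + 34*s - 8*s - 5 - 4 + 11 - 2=-4*s^3 + 13*s^2 + 12*s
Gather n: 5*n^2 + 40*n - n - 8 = 5*n^2 + 39*n - 8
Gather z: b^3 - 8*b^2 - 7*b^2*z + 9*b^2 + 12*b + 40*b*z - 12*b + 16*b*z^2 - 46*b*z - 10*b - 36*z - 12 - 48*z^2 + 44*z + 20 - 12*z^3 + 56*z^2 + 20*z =b^3 + b^2 - 10*b - 12*z^3 + z^2*(16*b + 8) + z*(-7*b^2 - 6*b + 28) + 8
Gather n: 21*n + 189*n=210*n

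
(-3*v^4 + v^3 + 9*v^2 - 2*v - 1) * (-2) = 6*v^4 - 2*v^3 - 18*v^2 + 4*v + 2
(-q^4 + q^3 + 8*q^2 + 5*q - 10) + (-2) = -q^4 + q^3 + 8*q^2 + 5*q - 12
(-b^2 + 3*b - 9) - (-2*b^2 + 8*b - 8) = b^2 - 5*b - 1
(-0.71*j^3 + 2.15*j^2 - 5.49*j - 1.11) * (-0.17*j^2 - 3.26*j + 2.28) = 0.1207*j^5 + 1.9491*j^4 - 7.6945*j^3 + 22.9881*j^2 - 8.8986*j - 2.5308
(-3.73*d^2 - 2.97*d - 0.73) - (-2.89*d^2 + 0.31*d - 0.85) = -0.84*d^2 - 3.28*d + 0.12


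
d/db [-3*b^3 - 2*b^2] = b*(-9*b - 4)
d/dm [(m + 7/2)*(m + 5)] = 2*m + 17/2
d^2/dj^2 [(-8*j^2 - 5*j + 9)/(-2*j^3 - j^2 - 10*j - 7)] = 2*(32*j^6 + 60*j^5 - 666*j^4 - 1103*j^3 - 1155*j^2 + 3*j - 795)/(8*j^9 + 12*j^8 + 126*j^7 + 205*j^6 + 714*j^5 + 1161*j^4 + 1714*j^3 + 2247*j^2 + 1470*j + 343)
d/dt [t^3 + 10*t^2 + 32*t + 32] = 3*t^2 + 20*t + 32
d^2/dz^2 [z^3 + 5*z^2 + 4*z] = 6*z + 10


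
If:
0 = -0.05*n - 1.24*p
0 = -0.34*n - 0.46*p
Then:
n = 0.00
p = 0.00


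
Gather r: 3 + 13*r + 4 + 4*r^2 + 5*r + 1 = 4*r^2 + 18*r + 8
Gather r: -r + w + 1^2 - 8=-r + w - 7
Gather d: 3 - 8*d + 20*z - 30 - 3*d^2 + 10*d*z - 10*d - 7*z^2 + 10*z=-3*d^2 + d*(10*z - 18) - 7*z^2 + 30*z - 27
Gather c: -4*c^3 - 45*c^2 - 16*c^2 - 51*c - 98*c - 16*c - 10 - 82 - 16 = -4*c^3 - 61*c^2 - 165*c - 108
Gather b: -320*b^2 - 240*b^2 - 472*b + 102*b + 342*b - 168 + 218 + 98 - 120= -560*b^2 - 28*b + 28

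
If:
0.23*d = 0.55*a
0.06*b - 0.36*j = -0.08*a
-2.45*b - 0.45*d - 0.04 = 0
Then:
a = 6.71055243135958*j + 0.0182600066159444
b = -2.94740324181277*j - 0.0243466754879259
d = 16.0469732054251*j + 0.043665233212041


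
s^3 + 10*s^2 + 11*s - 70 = (s - 2)*(s + 5)*(s + 7)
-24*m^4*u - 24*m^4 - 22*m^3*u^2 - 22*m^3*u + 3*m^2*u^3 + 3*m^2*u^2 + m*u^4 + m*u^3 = (-4*m + u)*(m + u)*(6*m + u)*(m*u + m)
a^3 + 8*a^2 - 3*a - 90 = (a - 3)*(a + 5)*(a + 6)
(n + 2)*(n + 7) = n^2 + 9*n + 14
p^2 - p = p*(p - 1)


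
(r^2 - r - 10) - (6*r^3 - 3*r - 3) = -6*r^3 + r^2 + 2*r - 7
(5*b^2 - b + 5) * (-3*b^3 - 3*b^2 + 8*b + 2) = -15*b^5 - 12*b^4 + 28*b^3 - 13*b^2 + 38*b + 10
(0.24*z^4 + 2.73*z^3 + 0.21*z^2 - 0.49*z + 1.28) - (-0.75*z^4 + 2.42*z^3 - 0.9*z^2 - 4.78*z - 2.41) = 0.99*z^4 + 0.31*z^3 + 1.11*z^2 + 4.29*z + 3.69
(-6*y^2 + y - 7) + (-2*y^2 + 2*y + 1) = -8*y^2 + 3*y - 6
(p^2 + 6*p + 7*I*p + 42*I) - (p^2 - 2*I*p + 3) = 6*p + 9*I*p - 3 + 42*I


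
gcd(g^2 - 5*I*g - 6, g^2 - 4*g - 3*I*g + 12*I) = g - 3*I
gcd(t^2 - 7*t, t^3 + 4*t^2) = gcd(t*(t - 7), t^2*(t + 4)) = t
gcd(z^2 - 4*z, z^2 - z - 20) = 1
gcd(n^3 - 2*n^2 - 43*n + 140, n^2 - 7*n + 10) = n - 5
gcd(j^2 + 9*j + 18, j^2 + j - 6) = j + 3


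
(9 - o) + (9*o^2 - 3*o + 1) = 9*o^2 - 4*o + 10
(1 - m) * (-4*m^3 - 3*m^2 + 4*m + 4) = 4*m^4 - m^3 - 7*m^2 + 4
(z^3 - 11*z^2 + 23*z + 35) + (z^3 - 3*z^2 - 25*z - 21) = 2*z^3 - 14*z^2 - 2*z + 14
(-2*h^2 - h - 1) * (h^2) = -2*h^4 - h^3 - h^2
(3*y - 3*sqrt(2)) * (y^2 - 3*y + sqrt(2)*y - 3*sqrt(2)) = 3*y^3 - 9*y^2 - 6*y + 18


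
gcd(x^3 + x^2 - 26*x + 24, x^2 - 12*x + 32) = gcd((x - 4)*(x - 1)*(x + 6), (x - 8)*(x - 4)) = x - 4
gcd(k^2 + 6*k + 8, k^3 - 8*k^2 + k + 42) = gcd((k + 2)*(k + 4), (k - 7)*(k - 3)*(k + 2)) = k + 2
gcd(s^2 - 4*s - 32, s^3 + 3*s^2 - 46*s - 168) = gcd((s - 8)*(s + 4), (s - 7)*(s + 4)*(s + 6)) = s + 4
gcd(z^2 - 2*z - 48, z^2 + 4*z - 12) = z + 6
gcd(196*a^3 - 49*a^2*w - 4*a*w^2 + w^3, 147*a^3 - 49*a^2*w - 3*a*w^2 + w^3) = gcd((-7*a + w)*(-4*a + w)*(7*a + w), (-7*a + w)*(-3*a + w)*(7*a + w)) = -49*a^2 + w^2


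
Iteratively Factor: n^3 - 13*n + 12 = (n - 3)*(n^2 + 3*n - 4) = (n - 3)*(n - 1)*(n + 4)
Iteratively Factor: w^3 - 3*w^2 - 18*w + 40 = (w - 5)*(w^2 + 2*w - 8) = (w - 5)*(w + 4)*(w - 2)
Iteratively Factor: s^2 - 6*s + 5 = (s - 1)*(s - 5)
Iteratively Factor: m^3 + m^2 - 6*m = (m - 2)*(m^2 + 3*m) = (m - 2)*(m + 3)*(m)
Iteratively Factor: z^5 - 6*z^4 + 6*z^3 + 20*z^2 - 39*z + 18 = (z - 1)*(z^4 - 5*z^3 + z^2 + 21*z - 18) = (z - 1)^2*(z^3 - 4*z^2 - 3*z + 18) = (z - 3)*(z - 1)^2*(z^2 - z - 6) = (z - 3)*(z - 1)^2*(z + 2)*(z - 3)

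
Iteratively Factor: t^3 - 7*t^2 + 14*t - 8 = (t - 2)*(t^2 - 5*t + 4) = (t - 2)*(t - 1)*(t - 4)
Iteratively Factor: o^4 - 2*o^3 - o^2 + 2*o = (o + 1)*(o^3 - 3*o^2 + 2*o) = (o - 1)*(o + 1)*(o^2 - 2*o) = (o - 2)*(o - 1)*(o + 1)*(o)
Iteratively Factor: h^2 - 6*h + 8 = (h - 2)*(h - 4)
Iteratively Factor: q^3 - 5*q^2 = (q - 5)*(q^2) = q*(q - 5)*(q)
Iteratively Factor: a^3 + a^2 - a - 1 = (a + 1)*(a^2 - 1) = (a - 1)*(a + 1)*(a + 1)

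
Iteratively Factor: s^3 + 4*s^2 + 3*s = (s)*(s^2 + 4*s + 3) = s*(s + 1)*(s + 3)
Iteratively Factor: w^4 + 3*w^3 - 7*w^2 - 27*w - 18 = (w + 1)*(w^3 + 2*w^2 - 9*w - 18) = (w + 1)*(w + 2)*(w^2 - 9) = (w - 3)*(w + 1)*(w + 2)*(w + 3)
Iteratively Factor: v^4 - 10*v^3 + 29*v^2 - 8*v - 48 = (v + 1)*(v^3 - 11*v^2 + 40*v - 48) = (v - 3)*(v + 1)*(v^2 - 8*v + 16) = (v - 4)*(v - 3)*(v + 1)*(v - 4)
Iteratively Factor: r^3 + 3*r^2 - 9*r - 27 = (r + 3)*(r^2 - 9) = (r - 3)*(r + 3)*(r + 3)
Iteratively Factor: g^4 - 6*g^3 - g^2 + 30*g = (g + 2)*(g^3 - 8*g^2 + 15*g) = (g - 3)*(g + 2)*(g^2 - 5*g) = (g - 5)*(g - 3)*(g + 2)*(g)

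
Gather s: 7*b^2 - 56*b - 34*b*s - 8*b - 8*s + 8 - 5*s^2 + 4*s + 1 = 7*b^2 - 64*b - 5*s^2 + s*(-34*b - 4) + 9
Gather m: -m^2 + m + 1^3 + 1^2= -m^2 + m + 2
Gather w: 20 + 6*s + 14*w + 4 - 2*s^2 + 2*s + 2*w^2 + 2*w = -2*s^2 + 8*s + 2*w^2 + 16*w + 24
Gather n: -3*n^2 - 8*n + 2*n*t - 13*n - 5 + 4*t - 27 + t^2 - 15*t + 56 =-3*n^2 + n*(2*t - 21) + t^2 - 11*t + 24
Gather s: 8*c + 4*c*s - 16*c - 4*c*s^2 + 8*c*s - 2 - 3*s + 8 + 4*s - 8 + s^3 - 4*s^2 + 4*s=-8*c + s^3 + s^2*(-4*c - 4) + s*(12*c + 5) - 2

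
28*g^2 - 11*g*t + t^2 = (-7*g + t)*(-4*g + t)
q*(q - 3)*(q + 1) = q^3 - 2*q^2 - 3*q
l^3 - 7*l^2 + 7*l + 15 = (l - 5)*(l - 3)*(l + 1)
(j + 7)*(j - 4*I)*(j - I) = j^3 + 7*j^2 - 5*I*j^2 - 4*j - 35*I*j - 28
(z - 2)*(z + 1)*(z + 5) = z^3 + 4*z^2 - 7*z - 10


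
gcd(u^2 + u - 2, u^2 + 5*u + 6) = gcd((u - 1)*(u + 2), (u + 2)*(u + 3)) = u + 2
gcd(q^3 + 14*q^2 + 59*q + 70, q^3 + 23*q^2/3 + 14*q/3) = q + 7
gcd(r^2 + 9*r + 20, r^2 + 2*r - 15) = r + 5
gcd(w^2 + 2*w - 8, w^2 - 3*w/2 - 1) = w - 2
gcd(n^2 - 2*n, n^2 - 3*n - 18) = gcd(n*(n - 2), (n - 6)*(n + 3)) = 1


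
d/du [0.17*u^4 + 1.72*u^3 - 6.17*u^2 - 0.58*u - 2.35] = 0.68*u^3 + 5.16*u^2 - 12.34*u - 0.58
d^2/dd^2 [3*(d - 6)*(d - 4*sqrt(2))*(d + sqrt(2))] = 18*d - 36 - 18*sqrt(2)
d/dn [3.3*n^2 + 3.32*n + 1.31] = 6.6*n + 3.32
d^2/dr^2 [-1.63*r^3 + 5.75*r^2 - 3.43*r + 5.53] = 11.5 - 9.78*r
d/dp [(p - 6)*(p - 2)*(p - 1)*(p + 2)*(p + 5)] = 5*p^4 - 8*p^3 - 99*p^2 + 76*p + 116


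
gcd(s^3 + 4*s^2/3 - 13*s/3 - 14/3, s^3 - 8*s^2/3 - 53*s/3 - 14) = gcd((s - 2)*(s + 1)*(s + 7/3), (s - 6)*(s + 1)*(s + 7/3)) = s^2 + 10*s/3 + 7/3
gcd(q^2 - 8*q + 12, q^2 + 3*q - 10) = q - 2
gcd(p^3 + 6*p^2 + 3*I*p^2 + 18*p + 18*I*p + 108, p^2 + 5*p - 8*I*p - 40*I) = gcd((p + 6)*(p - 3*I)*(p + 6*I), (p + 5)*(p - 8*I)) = 1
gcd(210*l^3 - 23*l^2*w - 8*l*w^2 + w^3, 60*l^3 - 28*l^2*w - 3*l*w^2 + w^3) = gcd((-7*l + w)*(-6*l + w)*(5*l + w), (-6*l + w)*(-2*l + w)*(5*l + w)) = -30*l^2 - l*w + w^2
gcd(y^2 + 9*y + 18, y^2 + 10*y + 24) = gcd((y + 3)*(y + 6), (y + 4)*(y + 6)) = y + 6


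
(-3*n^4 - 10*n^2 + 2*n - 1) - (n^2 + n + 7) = -3*n^4 - 11*n^2 + n - 8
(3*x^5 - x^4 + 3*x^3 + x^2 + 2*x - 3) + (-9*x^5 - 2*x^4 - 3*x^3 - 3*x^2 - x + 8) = -6*x^5 - 3*x^4 - 2*x^2 + x + 5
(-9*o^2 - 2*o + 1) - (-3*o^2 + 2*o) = -6*o^2 - 4*o + 1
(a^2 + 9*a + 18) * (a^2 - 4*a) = a^4 + 5*a^3 - 18*a^2 - 72*a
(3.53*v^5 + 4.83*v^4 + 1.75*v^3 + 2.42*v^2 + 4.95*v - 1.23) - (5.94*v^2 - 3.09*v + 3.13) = 3.53*v^5 + 4.83*v^4 + 1.75*v^3 - 3.52*v^2 + 8.04*v - 4.36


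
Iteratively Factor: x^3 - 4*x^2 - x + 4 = (x + 1)*(x^2 - 5*x + 4) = (x - 1)*(x + 1)*(x - 4)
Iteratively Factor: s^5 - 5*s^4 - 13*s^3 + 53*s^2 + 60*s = (s + 1)*(s^4 - 6*s^3 - 7*s^2 + 60*s) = (s - 4)*(s + 1)*(s^3 - 2*s^2 - 15*s) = (s - 5)*(s - 4)*(s + 1)*(s^2 + 3*s) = (s - 5)*(s - 4)*(s + 1)*(s + 3)*(s)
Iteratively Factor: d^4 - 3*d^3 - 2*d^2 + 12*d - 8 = (d + 2)*(d^3 - 5*d^2 + 8*d - 4) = (d - 1)*(d + 2)*(d^2 - 4*d + 4) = (d - 2)*(d - 1)*(d + 2)*(d - 2)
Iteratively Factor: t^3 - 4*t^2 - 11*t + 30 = (t + 3)*(t^2 - 7*t + 10) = (t - 2)*(t + 3)*(t - 5)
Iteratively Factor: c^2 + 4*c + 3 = (c + 3)*(c + 1)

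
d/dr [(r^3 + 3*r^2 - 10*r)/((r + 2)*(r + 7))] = (r^4 + 18*r^3 + 79*r^2 + 84*r - 140)/(r^4 + 18*r^3 + 109*r^2 + 252*r + 196)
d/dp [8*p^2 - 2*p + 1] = 16*p - 2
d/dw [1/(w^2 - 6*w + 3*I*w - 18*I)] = (-2*w + 6 - 3*I)/(w^2 - 6*w + 3*I*w - 18*I)^2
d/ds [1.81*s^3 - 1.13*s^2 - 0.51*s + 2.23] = 5.43*s^2 - 2.26*s - 0.51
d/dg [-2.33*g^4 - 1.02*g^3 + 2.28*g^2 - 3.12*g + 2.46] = -9.32*g^3 - 3.06*g^2 + 4.56*g - 3.12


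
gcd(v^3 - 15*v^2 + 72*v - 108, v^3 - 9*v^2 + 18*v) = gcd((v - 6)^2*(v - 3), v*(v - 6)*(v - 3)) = v^2 - 9*v + 18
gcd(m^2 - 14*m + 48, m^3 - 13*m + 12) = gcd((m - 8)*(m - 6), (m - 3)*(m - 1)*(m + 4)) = 1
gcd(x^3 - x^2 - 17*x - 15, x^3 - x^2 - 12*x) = x + 3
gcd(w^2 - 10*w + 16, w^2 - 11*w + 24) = w - 8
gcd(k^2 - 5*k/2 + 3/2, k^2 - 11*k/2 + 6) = k - 3/2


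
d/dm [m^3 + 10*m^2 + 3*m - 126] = 3*m^2 + 20*m + 3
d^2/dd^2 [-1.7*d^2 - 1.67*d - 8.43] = -3.40000000000000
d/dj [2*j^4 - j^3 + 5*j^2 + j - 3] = 8*j^3 - 3*j^2 + 10*j + 1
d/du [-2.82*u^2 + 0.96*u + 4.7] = 0.96 - 5.64*u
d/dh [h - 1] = 1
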